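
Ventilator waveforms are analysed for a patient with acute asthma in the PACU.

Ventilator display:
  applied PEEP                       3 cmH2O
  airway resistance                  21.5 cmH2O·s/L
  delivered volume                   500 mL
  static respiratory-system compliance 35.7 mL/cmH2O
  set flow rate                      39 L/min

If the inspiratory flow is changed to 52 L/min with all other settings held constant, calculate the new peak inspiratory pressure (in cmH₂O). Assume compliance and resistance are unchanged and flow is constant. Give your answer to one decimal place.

Flow: 39 L/min ÷ 60 = 0.65 L/s.
New flow: 52 L/min ÷ 60 = 0.8667 L/s.
PIP = Vt/C + R·V̇ + PEEP (constant-flow equation of motion).
Only the resistive term changes: ΔPIP = R × ΔV̇ = 21.5 × (0.8667 − 0.65) = 21.5 × 0.2167 = 4.659 cmH2O.
Original PIP = 500/35.7 + 21.5×0.65 + 3 = 30.981 cmH2O; new PIP = 30.981 + (4.659) = 35.64 cmH2O.

35.6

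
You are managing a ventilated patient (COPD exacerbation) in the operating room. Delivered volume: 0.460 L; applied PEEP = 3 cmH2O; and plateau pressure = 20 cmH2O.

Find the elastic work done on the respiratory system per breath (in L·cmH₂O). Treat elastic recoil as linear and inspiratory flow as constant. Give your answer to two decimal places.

3.91

Elastic work ≈ ½ × (Pplat − PEEP) × Vt = 0.5 × (20 − 3) × 0.460 L = 0.5 × 17.0 × 0.460 = 3.91 L·cmH2O.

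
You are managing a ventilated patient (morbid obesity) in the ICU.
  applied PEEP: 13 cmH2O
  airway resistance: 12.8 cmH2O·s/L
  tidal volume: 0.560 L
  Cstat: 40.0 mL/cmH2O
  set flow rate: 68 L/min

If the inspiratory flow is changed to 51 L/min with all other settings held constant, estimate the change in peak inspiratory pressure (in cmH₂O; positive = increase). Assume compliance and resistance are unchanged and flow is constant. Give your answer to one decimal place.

-3.6

Flow: 68 L/min ÷ 60 = 1.1333 L/s.
New flow: 51 L/min ÷ 60 = 0.85 L/s.
PIP = Vt/C + R·V̇ + PEEP (constant-flow equation of motion).
Only the resistive term changes: ΔPIP = R × ΔV̇ = 12.8 × (0.85 − 1.1333) = 12.8 × -0.2833 = -3.626 cmH2O.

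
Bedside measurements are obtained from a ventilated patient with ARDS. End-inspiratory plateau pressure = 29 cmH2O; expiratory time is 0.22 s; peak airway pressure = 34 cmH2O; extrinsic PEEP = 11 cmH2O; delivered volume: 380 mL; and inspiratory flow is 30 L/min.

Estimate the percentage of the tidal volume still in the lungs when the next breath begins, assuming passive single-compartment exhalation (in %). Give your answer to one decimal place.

Flow: 30 L/min ÷ 60 = 0.5 L/s.
R = (PIP − Pplat)/V̇ = (34 − 29) / 0.5 = 5.0/0.5 = 10.0 cmH2O·s/L.
C = Vt/(Pplat − PEEP) = 380.0 / (29 − 11) = 380.0/18.0 = 21.111 mL/cmH2O.
τ = R × C = 10.0 × 0.02111 L/cmH2O = 0.2111 s.
Fraction remaining at end-expiration = e^(−Te/τ) = e^(−0.22/0.2111) = 0.3527 → 35.27%.

35.3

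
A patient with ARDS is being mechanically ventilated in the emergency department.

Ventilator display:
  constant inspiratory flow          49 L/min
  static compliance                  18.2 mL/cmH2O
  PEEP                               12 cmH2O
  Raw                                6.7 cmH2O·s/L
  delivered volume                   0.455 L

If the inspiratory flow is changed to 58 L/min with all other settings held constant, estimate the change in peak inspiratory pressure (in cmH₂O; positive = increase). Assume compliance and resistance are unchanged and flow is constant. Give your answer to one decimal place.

Flow: 49 L/min ÷ 60 = 0.8167 L/s.
New flow: 58 L/min ÷ 60 = 0.9667 L/s.
PIP = Vt/C + R·V̇ + PEEP (constant-flow equation of motion).
Only the resistive term changes: ΔPIP = R × ΔV̇ = 6.7 × (0.9667 − 0.8167) = 6.7 × 0.15 = 1.005 cmH2O.

1.0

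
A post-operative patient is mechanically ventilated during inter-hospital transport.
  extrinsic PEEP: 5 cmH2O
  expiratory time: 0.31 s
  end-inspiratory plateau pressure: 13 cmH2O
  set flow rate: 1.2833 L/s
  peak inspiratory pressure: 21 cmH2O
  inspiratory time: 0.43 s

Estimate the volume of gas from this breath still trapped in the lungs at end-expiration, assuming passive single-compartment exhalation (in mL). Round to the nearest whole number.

268

Vt = flow × Ti = 1.2833 L/s × 0.43 s × 1000 mL/L = 551.82 mL.
R = (PIP − Pplat)/V̇ = (21 − 13) / 1.2833 = 8.0/1.2833 = 6.234 cmH2O·s/L.
C = Vt/(Pplat − PEEP) = 551.82 / (13 − 5) = 551.82/8.0 = 68.978 mL/cmH2O.
τ = R × C = 6.234 × 0.06898 L/cmH2O = 0.43 s.
Fraction remaining = e^(−Te/τ) = e^(−0.31/0.43) = 0.4863.
Trapped volume = 551.82 × 0.4863 = 268.35 mL.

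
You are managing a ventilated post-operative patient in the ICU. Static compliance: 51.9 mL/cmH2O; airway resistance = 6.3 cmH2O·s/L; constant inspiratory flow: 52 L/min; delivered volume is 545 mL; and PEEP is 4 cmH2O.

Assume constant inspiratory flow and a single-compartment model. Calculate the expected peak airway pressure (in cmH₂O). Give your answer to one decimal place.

20.0

Flow: 52 L/min ÷ 60 = 0.8667 L/s.
Equation of motion (constant flow): PIP = Vt/C + R·V̇ + PEEP.
PIP = 545/51.9 + 6.3×0.8667 + 4 = 10.501 + 5.46 + 4 = 19.961 cmH2O.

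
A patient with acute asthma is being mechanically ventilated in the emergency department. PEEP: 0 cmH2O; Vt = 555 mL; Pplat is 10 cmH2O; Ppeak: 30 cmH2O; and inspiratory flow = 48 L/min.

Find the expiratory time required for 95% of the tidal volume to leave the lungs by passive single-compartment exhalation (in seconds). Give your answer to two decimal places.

4.16

Flow: 48 L/min ÷ 60 = 0.8 L/s.
R = (PIP − Pplat)/V̇ = (30 − 10) / 0.8 = 20.0/0.8 = 25.0 cmH2O·s/L.
C = Vt/(Pplat − PEEP) = 555.0 / (10 − 0) = 555.0/10.0 = 55.5 mL/cmH2O.
τ = R × C = 25.0 × 0.0555 L/cmH2O = 1.388 s.
t = −τ·ln(1 − 0.95) = −1.388·ln(0.05) = 4.158 s.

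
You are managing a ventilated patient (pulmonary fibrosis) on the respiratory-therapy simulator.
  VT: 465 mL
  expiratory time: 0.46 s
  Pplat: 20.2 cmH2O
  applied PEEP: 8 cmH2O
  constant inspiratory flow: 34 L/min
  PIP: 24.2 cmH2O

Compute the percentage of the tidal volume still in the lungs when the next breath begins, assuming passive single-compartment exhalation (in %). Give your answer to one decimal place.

Flow: 34 L/min ÷ 60 = 0.5667 L/s.
R = (PIP − Pplat)/V̇ = (24.2 − 20.2) / 0.5667 = 4.0/0.5667 = 7.058 cmH2O·s/L.
C = Vt/(Pplat − PEEP) = 465.0 / (20.2 − 8) = 465.0/12.2 = 38.115 mL/cmH2O.
τ = R × C = 7.058 × 0.03812 L/cmH2O = 0.2691 s.
Fraction remaining at end-expiration = e^(−Te/τ) = e^(−0.46/0.2691) = 0.181 → 18.1%.

18.1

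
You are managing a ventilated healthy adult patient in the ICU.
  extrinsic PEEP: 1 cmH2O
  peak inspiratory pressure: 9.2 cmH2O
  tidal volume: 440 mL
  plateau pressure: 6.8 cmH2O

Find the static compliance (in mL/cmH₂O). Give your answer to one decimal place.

75.9

Cstat = Vt / (Pplat − PEEP) = 440 / (6.8 − 1) = 440 / 5.8 = 75.862 mL/cmH2O.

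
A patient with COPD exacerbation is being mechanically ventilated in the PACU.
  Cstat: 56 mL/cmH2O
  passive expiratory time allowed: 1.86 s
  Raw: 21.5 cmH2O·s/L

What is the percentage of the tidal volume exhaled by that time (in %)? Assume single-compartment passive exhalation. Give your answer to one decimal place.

τ = R × C = 21.5 × 56 mL/cmH2O = 21.5 × 0.056 L/cmH2O = 1.204 s.
Passive exhalation: V(t)/V₀ = e^(−t/τ) = e^(−1.86/1.204) = 0.2133.
Fraction exhaled = 1 − 0.2133 = 0.7867 → 78.67%.

78.7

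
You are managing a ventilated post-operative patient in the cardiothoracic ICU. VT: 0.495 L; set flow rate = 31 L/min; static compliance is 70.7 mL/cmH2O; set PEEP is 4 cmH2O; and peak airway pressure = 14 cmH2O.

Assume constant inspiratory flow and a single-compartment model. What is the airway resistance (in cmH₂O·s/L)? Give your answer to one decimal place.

5.8

Flow: 31 L/min ÷ 60 = 0.5167 L/s.
Equation of motion (constant flow): PIP = Vt/C + R·V̇ + PEEP.
R·V̇ = PIP − Vt/C − PEEP = 14 − 495/70.7 − 4 = 14 − 7.001 − 4 = 2.999 cmH2O.
R = 2.999 / 0.5167 = 5.804 cmH2O·s/L.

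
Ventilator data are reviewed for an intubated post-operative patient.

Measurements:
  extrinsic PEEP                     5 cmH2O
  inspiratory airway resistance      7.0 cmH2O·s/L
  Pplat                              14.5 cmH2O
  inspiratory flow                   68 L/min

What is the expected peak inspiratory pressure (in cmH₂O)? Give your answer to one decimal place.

Flow: 68 L/min ÷ 60 = 1.1333 L/s.
PIP = Pplat + Raw × flow = 14.5 + 7.0 × 1.1333 = 14.5 + 7.933 = 22.433 cmH2O.

22.4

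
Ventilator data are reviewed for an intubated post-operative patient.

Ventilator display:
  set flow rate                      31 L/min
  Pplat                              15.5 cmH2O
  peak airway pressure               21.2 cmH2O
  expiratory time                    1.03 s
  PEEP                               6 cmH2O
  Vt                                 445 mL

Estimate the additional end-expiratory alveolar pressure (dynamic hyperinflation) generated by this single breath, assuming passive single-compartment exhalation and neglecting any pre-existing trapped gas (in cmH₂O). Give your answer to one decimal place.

1.3

Flow: 31 L/min ÷ 60 = 0.5167 L/s.
R = (PIP − Pplat)/V̇ = (21.2 − 15.5) / 0.5167 = 5.7/0.5167 = 11.032 cmH2O·s/L.
C = Vt/(Pplat − PEEP) = 445.0 / (15.5 − 6) = 445.0/9.5 = 46.842 mL/cmH2O.
τ = R × C = 11.032 × 0.04684 L/cmH2O = 0.5167 s.
Fraction remaining = e^(−Te/τ) = e^(−1.03/0.5167) = 0.1362; trapped volume = 445.0 × 0.1362 = 60.609 mL.
Additional alveolar pressure from trapping ≈ V_trapped / C = 60.609 / 46.842 = 1.294 cmH2O.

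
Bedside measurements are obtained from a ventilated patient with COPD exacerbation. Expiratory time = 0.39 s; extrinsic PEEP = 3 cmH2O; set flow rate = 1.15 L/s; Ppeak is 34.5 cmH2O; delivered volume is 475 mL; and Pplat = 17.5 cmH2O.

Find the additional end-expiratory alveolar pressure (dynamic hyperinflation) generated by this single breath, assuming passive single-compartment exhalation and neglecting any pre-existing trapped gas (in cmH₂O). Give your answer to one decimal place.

R = (PIP − Pplat)/V̇ = (34.5 − 17.5) / 1.15 = 17.0/1.15 = 14.783 cmH2O·s/L.
C = Vt/(Pplat − PEEP) = 475.0 / (17.5 − 3) = 475.0/14.5 = 32.759 mL/cmH2O.
τ = R × C = 14.783 × 0.03276 L/cmH2O = 0.4843 s.
Fraction remaining = e^(−Te/τ) = e^(−0.39/0.4843) = 0.447; trapped volume = 475.0 × 0.447 = 212.33 mL.
Additional alveolar pressure from trapping ≈ V_trapped / C = 212.33 / 32.759 = 6.482 cmH2O.

6.5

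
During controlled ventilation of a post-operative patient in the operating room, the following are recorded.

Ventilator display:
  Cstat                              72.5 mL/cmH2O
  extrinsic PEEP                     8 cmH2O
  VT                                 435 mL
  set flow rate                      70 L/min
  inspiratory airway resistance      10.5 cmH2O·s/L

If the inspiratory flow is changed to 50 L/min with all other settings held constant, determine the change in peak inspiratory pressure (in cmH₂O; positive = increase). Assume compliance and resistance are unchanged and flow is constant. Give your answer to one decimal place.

-3.5

Flow: 70 L/min ÷ 60 = 1.1667 L/s.
New flow: 50 L/min ÷ 60 = 0.8333 L/s.
PIP = Vt/C + R·V̇ + PEEP (constant-flow equation of motion).
Only the resistive term changes: ΔPIP = R × ΔV̇ = 10.5 × (0.8333 − 1.1667) = 10.5 × -0.3334 = -3.501 cmH2O.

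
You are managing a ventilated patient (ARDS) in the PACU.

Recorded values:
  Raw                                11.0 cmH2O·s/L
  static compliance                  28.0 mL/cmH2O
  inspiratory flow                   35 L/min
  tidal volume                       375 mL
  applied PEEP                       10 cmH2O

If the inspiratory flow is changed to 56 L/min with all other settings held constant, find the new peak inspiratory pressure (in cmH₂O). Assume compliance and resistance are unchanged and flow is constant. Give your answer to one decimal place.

33.7

Flow: 35 L/min ÷ 60 = 0.5833 L/s.
New flow: 56 L/min ÷ 60 = 0.9333 L/s.
PIP = Vt/C + R·V̇ + PEEP (constant-flow equation of motion).
Only the resistive term changes: ΔPIP = R × ΔV̇ = 11.0 × (0.9333 − 0.5833) = 11.0 × 0.35 = 3.85 cmH2O.
Original PIP = 375/28.0 + 11.0×0.5833 + 10 = 29.809 cmH2O; new PIP = 29.809 + (3.85) = 33.659 cmH2O.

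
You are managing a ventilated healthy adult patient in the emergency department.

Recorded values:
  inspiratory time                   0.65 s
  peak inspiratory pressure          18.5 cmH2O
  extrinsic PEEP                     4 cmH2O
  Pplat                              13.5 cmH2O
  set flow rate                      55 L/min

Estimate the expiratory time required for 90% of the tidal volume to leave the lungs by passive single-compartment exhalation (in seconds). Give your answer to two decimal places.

0.79

Flow: 55 L/min ÷ 60 = 0.9167 L/s.
Vt = flow × Ti = 0.9167 L/s × 0.65 s × 1000 mL/L = 595.86 mL.
R = (PIP − Pplat)/V̇ = (18.5 − 13.5) / 0.9167 = 5.0/0.9167 = 5.454 cmH2O·s/L.
C = Vt/(Pplat − PEEP) = 595.86 / (13.5 − 4) = 595.86/9.5 = 62.722 mL/cmH2O.
τ = R × C = 5.454 × 0.06272 L/cmH2O = 0.3421 s.
t = −τ·ln(1 − 0.90) = −0.3421·ln(0.1) = 0.7877 s.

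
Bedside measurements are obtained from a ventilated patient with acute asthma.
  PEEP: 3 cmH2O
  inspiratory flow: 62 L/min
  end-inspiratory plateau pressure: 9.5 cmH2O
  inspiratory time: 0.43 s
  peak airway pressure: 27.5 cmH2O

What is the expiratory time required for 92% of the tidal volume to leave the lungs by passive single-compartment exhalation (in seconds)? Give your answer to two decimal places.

3.01

Flow: 62 L/min ÷ 60 = 1.0333 L/s.
Vt = flow × Ti = 1.0333 L/s × 0.43 s × 1000 mL/L = 444.32 mL.
R = (PIP − Pplat)/V̇ = (27.5 − 9.5) / 1.0333 = 18.0/1.0333 = 17.42 cmH2O·s/L.
C = Vt/(Pplat − PEEP) = 444.32 / (9.5 − 3) = 444.32/6.5 = 68.357 mL/cmH2O.
τ = R × C = 17.42 × 0.06836 L/cmH2O = 1.191 s.
t = −τ·ln(1 − 0.92) = −1.191·ln(0.08) = 3.008 s.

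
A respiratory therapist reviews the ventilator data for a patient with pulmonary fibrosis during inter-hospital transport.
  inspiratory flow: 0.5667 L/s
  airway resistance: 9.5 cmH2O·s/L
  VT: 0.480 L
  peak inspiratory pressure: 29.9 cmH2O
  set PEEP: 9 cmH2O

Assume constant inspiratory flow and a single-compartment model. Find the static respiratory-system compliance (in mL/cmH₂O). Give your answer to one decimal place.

Equation of motion (constant flow): PIP = Vt/C + R·V̇ + PEEP.
Vt/C = PIP − R·V̇ − PEEP = 29.9 − 9.5×0.5667 − 9 = 29.9 − 5.384 − 9 = 15.516 cmH2O.
C = Vt / 15.516 = 480 / 15.516 = 30.936 mL/cmH2O.

30.9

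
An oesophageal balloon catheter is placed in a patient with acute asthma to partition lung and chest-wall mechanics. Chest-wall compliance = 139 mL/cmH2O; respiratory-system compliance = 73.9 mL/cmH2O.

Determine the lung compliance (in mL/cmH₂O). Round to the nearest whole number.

1/CL = 1/Crs − 1/Ccw.
1/CL = 1/73.9 − 1/139 = 0.006338.
CL = 157.78 mL/cmH2O.

158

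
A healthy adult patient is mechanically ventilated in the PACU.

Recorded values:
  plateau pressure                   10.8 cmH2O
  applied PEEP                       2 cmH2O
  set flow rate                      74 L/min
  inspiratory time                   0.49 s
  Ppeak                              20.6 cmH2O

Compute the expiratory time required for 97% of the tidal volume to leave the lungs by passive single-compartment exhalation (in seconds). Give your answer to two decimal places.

Flow: 74 L/min ÷ 60 = 1.2333 L/s.
Vt = flow × Ti = 1.2333 L/s × 0.49 s × 1000 mL/L = 604.32 mL.
R = (PIP − Pplat)/V̇ = (20.6 − 10.8) / 1.2333 = 9.8/1.2333 = 7.946 cmH2O·s/L.
C = Vt/(Pplat − PEEP) = 604.32 / (10.8 − 2) = 604.32/8.8 = 68.673 mL/cmH2O.
τ = R × C = 7.946 × 0.06867 L/cmH2O = 0.5457 s.
t = −τ·ln(1 − 0.97) = −0.5457·ln(0.03) = 1.914 s.

1.91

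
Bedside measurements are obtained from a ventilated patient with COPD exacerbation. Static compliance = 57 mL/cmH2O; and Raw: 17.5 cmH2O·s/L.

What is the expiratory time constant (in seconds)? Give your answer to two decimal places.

τ = R × C = 17.5 × 57 mL/cmH2O = 17.5 × 0.057 L/cmH2O = 0.9975 s.

1.00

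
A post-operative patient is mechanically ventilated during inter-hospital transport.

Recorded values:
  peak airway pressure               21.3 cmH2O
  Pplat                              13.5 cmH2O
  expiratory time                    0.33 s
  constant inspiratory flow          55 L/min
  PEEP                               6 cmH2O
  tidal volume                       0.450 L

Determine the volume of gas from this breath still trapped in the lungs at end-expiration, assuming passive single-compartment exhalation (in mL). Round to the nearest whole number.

Flow: 55 L/min ÷ 60 = 0.9167 L/s.
R = (PIP − Pplat)/V̇ = (21.3 − 13.5) / 0.9167 = 7.8/0.9167 = 8.509 cmH2O·s/L.
C = Vt/(Pplat − PEEP) = 450.0 / (13.5 − 6) = 450.0/7.5 = 60.0 mL/cmH2O.
τ = R × C = 8.509 × 0.06 L/cmH2O = 0.5105 s.
Fraction remaining = e^(−Te/τ) = e^(−0.33/0.5105) = 0.5239.
Trapped volume = 450.0 × 0.5239 = 235.76 mL.

236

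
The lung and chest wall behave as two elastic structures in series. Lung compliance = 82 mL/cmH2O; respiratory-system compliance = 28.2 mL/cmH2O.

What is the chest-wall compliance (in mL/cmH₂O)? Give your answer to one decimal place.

43.0

1/Ccw = 1/Crs − 1/CL.
1/Ccw = 1/28.2 − 1/82 = 0.02327.
Ccw = 42.974 mL/cmH2O.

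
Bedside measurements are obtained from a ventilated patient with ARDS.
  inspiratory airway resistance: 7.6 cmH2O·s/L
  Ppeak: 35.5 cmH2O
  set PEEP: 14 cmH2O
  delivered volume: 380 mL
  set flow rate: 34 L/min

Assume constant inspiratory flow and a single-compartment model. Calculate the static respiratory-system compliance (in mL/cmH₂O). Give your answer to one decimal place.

22.1

Flow: 34 L/min ÷ 60 = 0.5667 L/s.
Equation of motion (constant flow): PIP = Vt/C + R·V̇ + PEEP.
Vt/C = PIP − R·V̇ − PEEP = 35.5 − 7.6×0.5667 − 14 = 35.5 − 4.307 − 14 = 17.193 cmH2O.
C = Vt / 17.193 = 380 / 17.193 = 22.102 mL/cmH2O.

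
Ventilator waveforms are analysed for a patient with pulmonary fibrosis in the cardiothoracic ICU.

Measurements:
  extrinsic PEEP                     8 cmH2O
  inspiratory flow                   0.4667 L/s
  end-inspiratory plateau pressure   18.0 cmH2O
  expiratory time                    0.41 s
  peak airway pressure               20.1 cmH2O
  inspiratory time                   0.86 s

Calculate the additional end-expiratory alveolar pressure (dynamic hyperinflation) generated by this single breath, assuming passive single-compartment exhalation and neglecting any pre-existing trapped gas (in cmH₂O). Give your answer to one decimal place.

1.0

Vt = flow × Ti = 0.4667 L/s × 0.86 s × 1000 mL/L = 401.36 mL.
R = (PIP − Pplat)/V̇ = (20.1 − 18.0) / 0.4667 = 2.1/0.4667 = 4.5 cmH2O·s/L.
C = Vt/(Pplat − PEEP) = 401.36 / (18.0 − 8) = 401.36/10.0 = 40.136 mL/cmH2O.
τ = R × C = 4.5 × 0.04014 L/cmH2O = 0.1806 s.
Fraction remaining = e^(−Te/τ) = e^(−0.41/0.1806) = 0.1033; trapped volume = 401.36 × 0.1033 = 41.46 mL.
Additional alveolar pressure from trapping ≈ V_trapped / C = 41.46 / 40.136 = 1.033 cmH2O.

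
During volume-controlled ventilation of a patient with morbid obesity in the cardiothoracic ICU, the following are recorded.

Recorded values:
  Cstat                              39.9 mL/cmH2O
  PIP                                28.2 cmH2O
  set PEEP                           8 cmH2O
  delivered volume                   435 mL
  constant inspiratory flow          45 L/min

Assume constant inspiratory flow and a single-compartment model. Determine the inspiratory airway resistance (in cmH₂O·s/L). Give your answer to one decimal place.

Flow: 45 L/min ÷ 60 = 0.75 L/s.
Equation of motion (constant flow): PIP = Vt/C + R·V̇ + PEEP.
R·V̇ = PIP − Vt/C − PEEP = 28.2 − 435/39.9 − 8 = 28.2 − 10.902 − 8 = 9.298 cmH2O.
R = 9.298 / 0.75 = 12.397 cmH2O·s/L.

12.4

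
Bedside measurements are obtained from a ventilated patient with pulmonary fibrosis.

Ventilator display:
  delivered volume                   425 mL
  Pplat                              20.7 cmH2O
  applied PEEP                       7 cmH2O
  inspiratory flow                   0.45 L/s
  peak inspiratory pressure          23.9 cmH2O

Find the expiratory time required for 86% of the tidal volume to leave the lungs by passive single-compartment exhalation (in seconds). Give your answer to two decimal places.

R = (PIP − Pplat)/V̇ = (23.9 − 20.7) / 0.45 = 3.2/0.45 = 7.111 cmH2O·s/L.
C = Vt/(Pplat − PEEP) = 425.0 / (20.7 − 7) = 425.0/13.7 = 31.022 mL/cmH2O.
τ = R × C = 7.111 × 0.03102 L/cmH2O = 0.2206 s.
t = −τ·ln(1 − 0.86) = −0.2206·ln(0.14) = 0.4337 s.

0.43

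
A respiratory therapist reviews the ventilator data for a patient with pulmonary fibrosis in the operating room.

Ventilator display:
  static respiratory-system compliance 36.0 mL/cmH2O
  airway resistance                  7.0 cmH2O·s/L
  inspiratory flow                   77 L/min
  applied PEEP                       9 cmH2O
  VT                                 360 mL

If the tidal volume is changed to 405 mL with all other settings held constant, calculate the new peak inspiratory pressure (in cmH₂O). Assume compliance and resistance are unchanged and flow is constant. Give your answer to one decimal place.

29.2

Flow: 77 L/min ÷ 60 = 1.2833 L/s.
PIP = Vt/C + R·V̇ + PEEP (constant-flow equation of motion).
Only the elastic term changes: ΔPIP = ΔVt / C = (405 − 360) / 36.0 = 1.25 cmH2O.
Original PIP = 360/36.0 + 7.0×1.2833 + 9 = 27.983 cmH2O; new PIP = 27.983 + (1.25) = 29.233 cmH2O.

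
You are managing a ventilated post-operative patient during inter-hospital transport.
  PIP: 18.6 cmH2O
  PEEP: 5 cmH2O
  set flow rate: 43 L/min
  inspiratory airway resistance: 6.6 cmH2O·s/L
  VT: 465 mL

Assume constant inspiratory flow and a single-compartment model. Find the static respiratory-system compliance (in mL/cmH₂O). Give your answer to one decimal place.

52.4

Flow: 43 L/min ÷ 60 = 0.7167 L/s.
Equation of motion (constant flow): PIP = Vt/C + R·V̇ + PEEP.
Vt/C = PIP − R·V̇ − PEEP = 18.6 − 6.6×0.7167 − 5 = 18.6 − 4.73 − 5 = 8.87 cmH2O.
C = Vt / 8.87 = 465 / 8.87 = 52.424 mL/cmH2O.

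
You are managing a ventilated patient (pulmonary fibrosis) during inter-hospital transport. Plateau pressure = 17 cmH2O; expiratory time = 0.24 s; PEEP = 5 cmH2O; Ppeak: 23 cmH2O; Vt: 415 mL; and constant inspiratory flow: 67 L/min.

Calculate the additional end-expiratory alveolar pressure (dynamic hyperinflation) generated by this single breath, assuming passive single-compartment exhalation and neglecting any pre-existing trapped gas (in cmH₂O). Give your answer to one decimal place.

Flow: 67 L/min ÷ 60 = 1.1167 L/s.
R = (PIP − Pplat)/V̇ = (23 − 17) / 1.1167 = 6.0/1.1167 = 5.373 cmH2O·s/L.
C = Vt/(Pplat − PEEP) = 415.0 / (17 − 5) = 415.0/12.0 = 34.583 mL/cmH2O.
τ = R × C = 5.373 × 0.03458 L/cmH2O = 0.1858 s.
Fraction remaining = e^(−Te/τ) = e^(−0.24/0.1858) = 0.2748; trapped volume = 415.0 × 0.2748 = 114.04 mL.
Additional alveolar pressure from trapping ≈ V_trapped / C = 114.04 / 34.583 = 3.298 cmH2O.

3.3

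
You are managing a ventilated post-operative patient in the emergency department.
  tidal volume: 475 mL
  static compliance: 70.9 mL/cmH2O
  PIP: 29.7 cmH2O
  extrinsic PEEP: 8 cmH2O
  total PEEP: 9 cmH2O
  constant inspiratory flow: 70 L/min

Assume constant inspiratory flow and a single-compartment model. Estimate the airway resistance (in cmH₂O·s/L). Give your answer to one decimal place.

12.0

Flow: 70 L/min ÷ 60 = 1.1667 L/s.
Total PEEP = 9 cmH2O (set 8 + intrinsic 1); this is the baseline alveolar pressure.
Equation of motion (constant flow): PIP = Vt/C + R·V̇ + PEEP.
R·V̇ = PIP − Vt/C − PEEP = 29.7 − 475/70.9 − 9 = 29.7 − 6.7 − 9 = 14.0 cmH2O.
R = 14.0 / 1.1667 = 12.0 cmH2O·s/L.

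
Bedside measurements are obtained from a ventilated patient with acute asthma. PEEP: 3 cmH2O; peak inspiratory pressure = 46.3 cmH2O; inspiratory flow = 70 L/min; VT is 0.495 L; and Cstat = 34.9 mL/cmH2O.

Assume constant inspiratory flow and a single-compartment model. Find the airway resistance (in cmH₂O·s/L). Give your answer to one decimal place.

Flow: 70 L/min ÷ 60 = 1.1667 L/s.
Equation of motion (constant flow): PIP = Vt/C + R·V̇ + PEEP.
R·V̇ = PIP − Vt/C − PEEP = 46.3 − 495/34.9 − 3 = 46.3 − 14.183 − 3 = 29.117 cmH2O.
R = 29.117 / 1.1667 = 24.957 cmH2O·s/L.

25.0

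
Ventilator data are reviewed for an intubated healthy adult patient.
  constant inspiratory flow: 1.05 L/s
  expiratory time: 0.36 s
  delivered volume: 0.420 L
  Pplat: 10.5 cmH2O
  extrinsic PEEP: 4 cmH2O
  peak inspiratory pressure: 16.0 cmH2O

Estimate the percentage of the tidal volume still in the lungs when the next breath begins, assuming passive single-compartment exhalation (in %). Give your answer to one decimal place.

R = (PIP − Pplat)/V̇ = (16.0 − 10.5) / 1.05 = 5.5/1.05 = 5.238 cmH2O·s/L.
C = Vt/(Pplat − PEEP) = 420.0 / (10.5 − 4) = 420.0/6.5 = 64.615 mL/cmH2O.
τ = R × C = 5.238 × 0.06462 L/cmH2O = 0.3385 s.
Fraction remaining at end-expiration = e^(−Te/τ) = e^(−0.36/0.3385) = 0.3452 → 34.52%.

34.5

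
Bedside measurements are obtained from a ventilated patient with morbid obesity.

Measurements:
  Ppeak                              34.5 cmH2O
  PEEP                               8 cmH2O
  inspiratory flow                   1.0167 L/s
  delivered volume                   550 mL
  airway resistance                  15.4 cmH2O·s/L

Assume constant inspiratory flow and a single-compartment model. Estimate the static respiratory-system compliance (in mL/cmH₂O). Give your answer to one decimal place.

Equation of motion (constant flow): PIP = Vt/C + R·V̇ + PEEP.
Vt/C = PIP − R·V̇ − PEEP = 34.5 − 15.4×1.0167 − 8 = 34.5 − 15.657 − 8 = 10.843 cmH2O.
C = Vt / 10.843 = 550 / 10.843 = 50.724 mL/cmH2O.

50.7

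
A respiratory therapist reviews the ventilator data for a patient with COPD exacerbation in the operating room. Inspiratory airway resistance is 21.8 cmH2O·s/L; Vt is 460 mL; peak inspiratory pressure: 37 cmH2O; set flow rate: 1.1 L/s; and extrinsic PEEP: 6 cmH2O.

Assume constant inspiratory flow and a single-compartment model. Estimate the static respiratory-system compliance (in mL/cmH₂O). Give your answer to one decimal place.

Equation of motion (constant flow): PIP = Vt/C + R·V̇ + PEEP.
Vt/C = PIP − R·V̇ − PEEP = 37 − 21.8×1.1 − 6 = 37 − 23.98 − 6 = 7.02 cmH2O.
C = Vt / 7.02 = 460 / 7.02 = 65.527 mL/cmH2O.

65.5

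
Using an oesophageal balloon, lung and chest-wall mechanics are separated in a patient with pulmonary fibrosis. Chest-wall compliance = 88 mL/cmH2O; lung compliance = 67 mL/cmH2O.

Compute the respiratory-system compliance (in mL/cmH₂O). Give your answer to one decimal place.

38.0

Lung and chest wall are elastances in series: 1/Crs = 1/CL + 1/Ccw.
1/Crs = 1/67 + 1/88 = 0.02629.
Crs = 38.037 mL/cmH2O.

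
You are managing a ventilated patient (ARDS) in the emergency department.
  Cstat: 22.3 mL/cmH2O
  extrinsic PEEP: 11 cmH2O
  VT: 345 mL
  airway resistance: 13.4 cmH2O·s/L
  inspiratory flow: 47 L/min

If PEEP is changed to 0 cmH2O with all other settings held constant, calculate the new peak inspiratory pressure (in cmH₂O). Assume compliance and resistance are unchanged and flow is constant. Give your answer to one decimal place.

26.0

Flow: 47 L/min ÷ 60 = 0.7833 L/s.
PIP = Vt/C + R·V̇ + PEEP (constant-flow equation of motion).
Only the baseline term changes: ΔPIP = ΔPEEP = 0 − 11 = -11.0 cmH2O.
Original PIP = 345/22.3 + 13.4×0.7833 + 11 = 36.967 cmH2O; new PIP = 36.967 + (-11.0) = 25.967 cmH2O.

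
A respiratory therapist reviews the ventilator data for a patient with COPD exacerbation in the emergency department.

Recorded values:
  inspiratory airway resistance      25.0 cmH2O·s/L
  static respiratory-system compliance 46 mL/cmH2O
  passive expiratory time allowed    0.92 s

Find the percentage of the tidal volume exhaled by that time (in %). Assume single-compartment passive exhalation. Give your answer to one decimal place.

τ = R × C = 25.0 × 46 mL/cmH2O = 25.0 × 0.046 L/cmH2O = 1.15 s.
Passive exhalation: V(t)/V₀ = e^(−t/τ) = e^(−0.92/1.15) = 0.4493.
Fraction exhaled = 1 − 0.4493 = 0.5507 → 55.07%.

55.1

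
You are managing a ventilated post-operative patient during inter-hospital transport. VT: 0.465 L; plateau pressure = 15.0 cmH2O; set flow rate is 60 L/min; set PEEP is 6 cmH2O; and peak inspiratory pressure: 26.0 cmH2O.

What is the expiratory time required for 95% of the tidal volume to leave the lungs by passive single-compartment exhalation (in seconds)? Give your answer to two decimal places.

Flow: 60 L/min ÷ 60 = 1 L/s.
R = (PIP − Pplat)/V̇ = (26.0 − 15.0) / 1 = 11.0/1 = 11.0 cmH2O·s/L.
C = Vt/(Pplat − PEEP) = 465.0 / (15.0 − 6) = 465.0/9.0 = 51.667 mL/cmH2O.
τ = R × C = 11.0 × 0.05167 L/cmH2O = 0.5684 s.
t = −τ·ln(1 − 0.95) = −0.5684·ln(0.05) = 1.703 s.

1.70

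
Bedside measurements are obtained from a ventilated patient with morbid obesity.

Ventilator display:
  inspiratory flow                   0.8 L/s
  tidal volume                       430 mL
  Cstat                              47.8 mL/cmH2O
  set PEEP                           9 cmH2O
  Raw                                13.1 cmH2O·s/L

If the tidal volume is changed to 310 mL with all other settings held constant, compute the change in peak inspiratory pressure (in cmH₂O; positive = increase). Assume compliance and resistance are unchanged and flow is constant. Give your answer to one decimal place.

-2.5

PIP = Vt/C + R·V̇ + PEEP (constant-flow equation of motion).
Only the elastic term changes: ΔPIP = ΔVt / C = (310 − 430) / 47.8 = -2.51 cmH2O.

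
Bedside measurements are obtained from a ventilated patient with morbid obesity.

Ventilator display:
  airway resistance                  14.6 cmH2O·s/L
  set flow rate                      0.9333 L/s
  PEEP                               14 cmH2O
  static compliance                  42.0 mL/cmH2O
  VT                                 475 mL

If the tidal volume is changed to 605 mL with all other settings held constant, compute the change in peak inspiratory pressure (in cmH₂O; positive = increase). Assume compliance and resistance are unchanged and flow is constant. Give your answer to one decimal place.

3.1

PIP = Vt/C + R·V̇ + PEEP (constant-flow equation of motion).
Only the elastic term changes: ΔPIP = ΔVt / C = (605 − 475) / 42.0 = 3.095 cmH2O.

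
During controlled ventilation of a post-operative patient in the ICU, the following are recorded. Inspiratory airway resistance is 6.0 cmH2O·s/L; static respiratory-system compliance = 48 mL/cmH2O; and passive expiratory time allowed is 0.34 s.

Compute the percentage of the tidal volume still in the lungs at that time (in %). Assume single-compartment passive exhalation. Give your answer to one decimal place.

30.7

τ = R × C = 6.0 × 48 mL/cmH2O = 6.0 × 0.048 L/cmH2O = 0.288 s.
Passive exhalation: V(t)/V₀ = e^(−t/τ) = e^(−0.34/0.288) = 0.3071.
Fraction remaining = 0.3071 → 30.71%.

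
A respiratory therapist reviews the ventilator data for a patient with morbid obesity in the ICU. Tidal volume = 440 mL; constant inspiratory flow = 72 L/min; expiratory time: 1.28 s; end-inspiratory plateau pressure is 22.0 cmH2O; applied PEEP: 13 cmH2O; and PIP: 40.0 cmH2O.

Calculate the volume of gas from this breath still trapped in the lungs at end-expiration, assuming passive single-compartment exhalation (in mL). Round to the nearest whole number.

77

Flow: 72 L/min ÷ 60 = 1.2 L/s.
R = (PIP − Pplat)/V̇ = (40.0 − 22.0) / 1.2 = 18.0/1.2 = 15.0 cmH2O·s/L.
C = Vt/(Pplat − PEEP) = 440.0 / (22.0 − 13) = 440.0/9.0 = 48.889 mL/cmH2O.
τ = R × C = 15.0 × 0.04889 L/cmH2O = 0.7334 s.
Fraction remaining = e^(−Te/τ) = e^(−1.28/0.7334) = 0.1746.
Trapped volume = 440.0 × 0.1746 = 76.824 mL.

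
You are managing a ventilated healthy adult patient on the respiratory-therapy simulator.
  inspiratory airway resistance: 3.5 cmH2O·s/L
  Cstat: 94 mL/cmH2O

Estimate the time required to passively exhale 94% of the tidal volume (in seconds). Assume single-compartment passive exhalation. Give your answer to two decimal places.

τ = R × C = 3.5 × 94 mL/cmH2O = 3.5 × 0.094 L/cmH2O = 0.329 s.
Exhaled fraction f = 1 − e^(−t/τ) → t = −τ·ln(1 − f) = −0.329·ln(0.06) = 0.9256 s.

0.93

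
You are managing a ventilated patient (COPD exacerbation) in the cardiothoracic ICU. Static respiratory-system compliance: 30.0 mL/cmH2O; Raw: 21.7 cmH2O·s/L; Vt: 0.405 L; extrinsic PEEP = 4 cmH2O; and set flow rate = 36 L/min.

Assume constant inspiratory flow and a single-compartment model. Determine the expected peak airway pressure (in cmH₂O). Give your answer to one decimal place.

30.5

Flow: 36 L/min ÷ 60 = 0.6 L/s.
Equation of motion (constant flow): PIP = Vt/C + R·V̇ + PEEP.
PIP = 405/30.0 + 21.7×0.6 + 4 = 13.5 + 13.02 + 4 = 30.52 cmH2O.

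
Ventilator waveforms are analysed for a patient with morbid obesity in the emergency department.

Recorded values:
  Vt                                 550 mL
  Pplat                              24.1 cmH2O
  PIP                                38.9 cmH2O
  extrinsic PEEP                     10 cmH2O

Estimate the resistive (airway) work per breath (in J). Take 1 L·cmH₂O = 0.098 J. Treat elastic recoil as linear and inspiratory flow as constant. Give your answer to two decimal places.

0.80

With constant inspiratory flow the resistive pressure is constant at PIP − Pplat = 38.9 − 24.1 = 14.8 cmH2O, so resistive work = 14.8 × 0.550 = 8.14 L·cmH2O.
× 0.098 J/(L·cmH2O) → 0.7977 J.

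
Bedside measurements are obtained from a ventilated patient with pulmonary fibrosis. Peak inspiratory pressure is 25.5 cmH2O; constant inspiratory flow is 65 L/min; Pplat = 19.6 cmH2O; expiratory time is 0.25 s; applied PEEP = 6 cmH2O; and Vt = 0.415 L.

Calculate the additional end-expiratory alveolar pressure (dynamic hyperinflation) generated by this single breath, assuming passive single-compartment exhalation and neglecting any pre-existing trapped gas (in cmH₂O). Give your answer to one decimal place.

Flow: 65 L/min ÷ 60 = 1.0833 L/s.
R = (PIP − Pplat)/V̇ = (25.5 − 19.6) / 1.0833 = 5.9/1.0833 = 5.446 cmH2O·s/L.
C = Vt/(Pplat − PEEP) = 415.0 / (19.6 − 6) = 415.0/13.6 = 30.515 mL/cmH2O.
τ = R × C = 5.446 × 0.03052 L/cmH2O = 0.1662 s.
Fraction remaining = e^(−Te/τ) = e^(−0.25/0.1662) = 0.2222; trapped volume = 415.0 × 0.2222 = 92.213 mL.
Additional alveolar pressure from trapping ≈ V_trapped / C = 92.213 / 30.515 = 3.022 cmH2O.

3.0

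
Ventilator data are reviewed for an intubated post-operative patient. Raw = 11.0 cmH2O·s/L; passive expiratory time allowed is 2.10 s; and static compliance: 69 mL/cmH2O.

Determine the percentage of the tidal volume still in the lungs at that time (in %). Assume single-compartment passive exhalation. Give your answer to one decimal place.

6.3

τ = R × C = 11.0 × 69 mL/cmH2O = 11.0 × 0.069 L/cmH2O = 0.759 s.
Passive exhalation: V(t)/V₀ = e^(−t/τ) = e^(−2.10/0.759) = 0.06286.
Fraction remaining = 0.06286 → 6.286%.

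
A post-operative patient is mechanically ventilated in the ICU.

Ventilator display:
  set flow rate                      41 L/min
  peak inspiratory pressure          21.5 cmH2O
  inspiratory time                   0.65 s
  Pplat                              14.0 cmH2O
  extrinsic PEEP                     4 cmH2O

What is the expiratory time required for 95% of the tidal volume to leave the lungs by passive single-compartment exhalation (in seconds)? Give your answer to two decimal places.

1.46

Flow: 41 L/min ÷ 60 = 0.6833 L/s.
Vt = flow × Ti = 0.6833 L/s × 0.65 s × 1000 mL/L = 444.15 mL.
R = (PIP − Pplat)/V̇ = (21.5 − 14.0) / 0.6833 = 7.5/0.6833 = 10.976 cmH2O·s/L.
C = Vt/(Pplat − PEEP) = 444.15 / (14.0 − 4) = 444.15/10.0 = 44.415 mL/cmH2O.
τ = R × C = 10.976 × 0.04442 L/cmH2O = 0.4876 s.
t = −τ·ln(1 − 0.95) = −0.4876·ln(0.05) = 1.461 s.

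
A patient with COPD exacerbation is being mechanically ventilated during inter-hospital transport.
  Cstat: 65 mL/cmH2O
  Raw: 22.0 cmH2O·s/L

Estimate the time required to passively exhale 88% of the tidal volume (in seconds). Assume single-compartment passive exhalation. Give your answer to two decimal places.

τ = R × C = 22.0 × 65 mL/cmH2O = 22.0 × 0.065 L/cmH2O = 1.43 s.
Exhaled fraction f = 1 − e^(−t/τ) → t = −τ·ln(1 − f) = −1.43·ln(0.12) = 3.032 s.

3.03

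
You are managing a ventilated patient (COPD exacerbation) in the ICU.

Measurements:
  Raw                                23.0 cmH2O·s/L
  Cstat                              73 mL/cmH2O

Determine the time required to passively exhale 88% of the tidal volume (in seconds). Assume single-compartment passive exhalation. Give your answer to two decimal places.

τ = R × C = 23.0 × 73 mL/cmH2O = 23.0 × 0.073 L/cmH2O = 1.679 s.
Exhaled fraction f = 1 − e^(−t/τ) → t = −τ·ln(1 − f) = −1.679·ln(0.12) = 3.56 s.

3.56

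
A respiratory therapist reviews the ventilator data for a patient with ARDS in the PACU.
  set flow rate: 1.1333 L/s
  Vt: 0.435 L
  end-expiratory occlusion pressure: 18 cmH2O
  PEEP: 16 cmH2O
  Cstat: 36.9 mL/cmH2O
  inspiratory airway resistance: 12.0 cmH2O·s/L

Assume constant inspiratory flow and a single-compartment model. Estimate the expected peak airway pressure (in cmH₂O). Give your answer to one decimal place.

Total PEEP = 18 cmH2O (set 16 + intrinsic 2); this is the baseline alveolar pressure.
Equation of motion (constant flow): PIP = Vt/C + R·V̇ + PEEP.
PIP = 435/36.9 + 12.0×1.1333 + 18 = 11.789 + 13.6 + 18 = 43.389 cmH2O.

43.4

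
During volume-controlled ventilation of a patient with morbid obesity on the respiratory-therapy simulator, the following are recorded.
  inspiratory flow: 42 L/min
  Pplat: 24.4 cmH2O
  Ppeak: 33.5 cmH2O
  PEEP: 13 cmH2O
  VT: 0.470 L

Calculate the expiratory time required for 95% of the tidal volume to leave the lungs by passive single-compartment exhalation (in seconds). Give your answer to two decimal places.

1.61

Flow: 42 L/min ÷ 60 = 0.7 L/s.
R = (PIP − Pplat)/V̇ = (33.5 − 24.4) / 0.7 = 9.1/0.7 = 13.0 cmH2O·s/L.
C = Vt/(Pplat − PEEP) = 470.0 / (24.4 − 13) = 470.0/11.4 = 41.228 mL/cmH2O.
τ = R × C = 13.0 × 0.04123 L/cmH2O = 0.536 s.
t = −τ·ln(1 − 0.95) = −0.536·ln(0.05) = 1.606 s.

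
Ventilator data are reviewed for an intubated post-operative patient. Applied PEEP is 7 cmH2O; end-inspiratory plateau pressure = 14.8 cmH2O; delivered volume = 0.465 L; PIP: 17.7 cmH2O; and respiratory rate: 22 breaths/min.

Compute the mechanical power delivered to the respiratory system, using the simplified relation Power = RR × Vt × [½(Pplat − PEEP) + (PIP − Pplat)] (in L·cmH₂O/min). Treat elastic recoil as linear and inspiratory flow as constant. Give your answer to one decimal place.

Per-breath work = Vt × [½(Pplat−PEEP) + (PIP−Pplat)] = 0.465 × [0.5×7.8 + 2.9] = 0.465 × 6.8 = 3.162 L·cmH2O.
Power = 22 × 3.162 = 69.564 L·cmH2O/min.

69.6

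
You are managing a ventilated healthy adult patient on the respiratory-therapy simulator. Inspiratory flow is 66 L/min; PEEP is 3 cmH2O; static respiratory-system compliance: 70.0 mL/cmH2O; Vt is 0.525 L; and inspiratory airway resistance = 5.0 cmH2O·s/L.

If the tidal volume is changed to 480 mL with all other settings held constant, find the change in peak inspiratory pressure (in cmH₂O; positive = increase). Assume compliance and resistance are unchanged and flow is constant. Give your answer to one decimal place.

-0.6

PIP = Vt/C + R·V̇ + PEEP (constant-flow equation of motion).
Only the elastic term changes: ΔPIP = ΔVt / C = (480 − 525) / 70.0 = -0.6429 cmH2O.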